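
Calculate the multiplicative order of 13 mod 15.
Powers of 13 mod 15: 13^1≡13, 13^2≡4, 13^3≡7, 13^4≡1. Order = 4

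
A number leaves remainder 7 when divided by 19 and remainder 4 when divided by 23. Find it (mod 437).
M = 19 × 23 = 437. M₁ = 23, y₁ ≡ 5 (mod 19). M₂ = 19, y₂ ≡ 17 (mod 23). x = 7×23×5 + 4×19×17 ≡ 349 (mod 437)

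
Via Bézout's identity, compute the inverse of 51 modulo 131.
Extended GCD: 51(18) + 131(-7) = 1. So 51^(-1) ≡ 18 ≡ 18 (mod 131). Verify: 51 × 18 = 918 ≡ 1 (mod 131)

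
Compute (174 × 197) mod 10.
8

(174 × 197) = 34278
34278 mod 10 = 8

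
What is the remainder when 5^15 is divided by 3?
Using Fermat: 5^{2} ≡ 1 (mod 3). 15 ≡ 1 (mod 2). So 5^{15} ≡ 5^{1} ≡ 2 (mod 3)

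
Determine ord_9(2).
Powers of 2 mod 9: 2^1≡2, 2^2≡4, 2^3≡8, 2^4≡7, 2^5≡5, 2^6≡1. Order = 6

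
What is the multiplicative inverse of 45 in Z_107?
45^(-1) ≡ 88 (mod 107). Verification: 45 × 88 = 3960 ≡ 1 (mod 107)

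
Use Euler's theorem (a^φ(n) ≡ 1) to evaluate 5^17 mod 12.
By Euler: 5^{4} ≡ 1 (mod 12) since gcd(5, 12) = 1. 17 = 4×4 + 1. So 5^{17} ≡ 5^{1} ≡ 5 (mod 12)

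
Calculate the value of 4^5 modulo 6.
5 = 4 + 1 (binary 101). Repeated squaring mod 6: 4^1 ≡ 4; 4^2 ≡ 4² = 16 ≡ 4; 4^4 ≡ 4² = 16 ≡ 4. Multiply: 4^5 = 4^4 × 4^1 ≡ 4 × 4 (mod 6): 4 × 4 = 16 ≡ 4. So 4^5 ≡ 4 (mod 6).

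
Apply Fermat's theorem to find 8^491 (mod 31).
By Fermat: 8^{30} ≡ 1 (mod 31). 491 ≡ 11 (mod 30). So 8^{491} ≡ 8^{11} ≡ 8 (mod 31)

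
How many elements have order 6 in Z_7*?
Number of primitive roots mod 7 = φ(6) = 2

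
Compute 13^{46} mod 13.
0

Using successive squaring:
Binary expansion of 46: 101110
Powers of 13 mod 13 (each is the square of the previous):
  13^1 ≡ 0 (mod 13)
  13^2 ≡ 0² = 0 ≡ 0 (mod 13)
  13^4 ≡ 0² = 0 ≡ 0 (mod 13)
  13^8 ≡ 0² = 0 ≡ 0 (mod 13)
  13^16 ≡ 0² = 0 ≡ 0 (mod 13)
  13^32 ≡ 0² = 0 ≡ 0 (mod 13)
46 = 32 + 8 + 4 + 2, so 13^46 = 13^32 × 13^8 × 13^4 × 13^2 ≡ 0 × 0 × 0 × 0 (mod 13)
Multiplying step by step:
  0 × 0 = 0 ≡ 0 (mod 13)
  0 × 0 = 0 ≡ 0 (mod 13)
  0 × 0 = 0 ≡ 0 (mod 13)
Result: 13^46 ≡ 0 (mod 13)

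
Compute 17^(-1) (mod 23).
17^(-1) ≡ 19 (mod 23). Verification: 17 × 19 = 323 ≡ 1 (mod 23)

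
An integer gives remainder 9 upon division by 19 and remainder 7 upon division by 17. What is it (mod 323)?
M = 19 × 17 = 323. M₁ = 17, y₁ ≡ 9 (mod 19). M₂ = 19, y₂ ≡ 9 (mod 17). t = 9×17×9 + 7×19×9 ≡ 313 (mod 323). The smallest positive such number is 313.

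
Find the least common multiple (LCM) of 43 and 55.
2365

First find GCD(43, 55) using the Euclidean algorithm:
43 = 0 × 55 + 43
55 = 1 × 43 + 12
43 = 3 × 12 + 7
12 = 1 × 7 + 5
7 = 1 × 5 + 2
5 = 2 × 2 + 1
2 = 2 × 1 + 0
GCD(43, 55) = 1

LCM formula: LCM(a, b) = (a × b) / GCD(a, b)
LCM(43, 55) = (43 × 55) / 1
LCM(43, 55) = 2365 / 1
LCM(43, 55) = 2365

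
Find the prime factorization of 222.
2 × 3 × 37

Divide by primes starting from smallest:
222 ÷ 2 = 111
111 ÷ 3 = 37
37 ÷ 37 = 1

222 = 2 × 3 × 37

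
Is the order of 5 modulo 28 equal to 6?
Yes, ord_28(5) = 6.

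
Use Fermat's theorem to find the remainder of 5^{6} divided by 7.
1

By Fermat's Little Theorem, a^(p-1) ≡ 1 (mod p) for prime p and gcd(a, p) = 1
Here p = 7, so 5^6 ≡ 1 (mod 7)
We can reduce the exponent: 6 mod 6 = 0
So 5^6 ≡ 5^0 (mod 7)
Computing: 5^0 mod 7 = 1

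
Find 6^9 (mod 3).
6 ≡ 0 (mod 3). 9 = 8 + 1 (binary 1001). Repeated squaring mod 3: 0^1 ≡ 0; 0^2 ≡ 0² = 0 ≡ 0; 0^4 ≡ 0² = 0 ≡ 0; 0^8 ≡ 0² = 0 ≡ 0. Multiply: 6^9 ≡ 0^8 × 0^1 ≡ 0 × 0 (mod 3): 0 × 0 = 0 ≡ 0. So 6^9 ≡ 0 (mod 3).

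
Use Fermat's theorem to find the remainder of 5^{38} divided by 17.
2

By Fermat's Little Theorem, a^(p-1) ≡ 1 (mod p) for prime p and gcd(a, p) = 1
Here p = 17, so 5^16 ≡ 1 (mod 17)
We can reduce the exponent: 38 mod 16 = 6
So 5^38 ≡ 5^6 (mod 17)
Computing: 5^6 mod 17 = 2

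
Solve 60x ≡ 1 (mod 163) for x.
60^(-1) ≡ 144 (mod 163). Verification: 60 × 144 = 8640 ≡ 1 (mod 163)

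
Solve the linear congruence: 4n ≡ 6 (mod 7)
5

Since gcd(4, 7) = 1 divides 6, a solution exists.
Multiply both sides by the inverse of 4 mod 7:
  4^(-1) mod 7 = 2
  x ≡ 2 × 6 ≡ 12 ≡ 5 (mod 7)
Verification: 4 × 5 = 20 = 2 × 7 + 6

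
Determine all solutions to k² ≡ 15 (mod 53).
The square roots of 15 mod 53 are 42 and 11. Verify: 42² = 1764 ≡ 15 (mod 53)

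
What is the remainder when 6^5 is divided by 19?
5 = 4 + 1 (binary 101). Repeated squaring mod 19: 6^1 ≡ 6; 6^2 ≡ 6² = 36 ≡ 17; 6^4 ≡ 17² = 289 ≡ 4. Multiply: 6^5 = 6^4 × 6^1 ≡ 4 × 6 (mod 19): 4 × 6 = 24 ≡ 5. So 6^5 ≡ 5 (mod 19).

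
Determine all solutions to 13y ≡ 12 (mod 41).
23

Since gcd(13, 41) = 1 divides 12, a solution exists.
Multiply both sides by the inverse of 13 mod 41:
  13^(-1) mod 41 = 19
  x ≡ 19 × 12 ≡ 228 ≡ 23 (mod 41)
Verification: 13 × 23 = 299 = 7 × 41 + 12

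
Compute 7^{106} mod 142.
135

Using successive squaring:
Binary expansion of 106: 1101010
Powers of 7 mod 142 (each is the square of the previous):
  7^1 ≡ 7 (mod 142)
  7^2 ≡ 7² = 49 ≡ 49 (mod 142)
  7^4 ≡ 49² = 2401 ≡ 129 (mod 142)
  7^8 ≡ 129² = 16641 ≡ 27 (mod 142)
  7^16 ≡ 27² = 729 ≡ 19 (mod 142)
  7^32 ≡ 19² = 361 ≡ 77 (mod 142)
  7^64 ≡ 77² = 5929 ≡ 107 (mod 142)
106 = 64 + 32 + 8 + 2, so 7^106 = 7^64 × 7^32 × 7^8 × 7^2 ≡ 107 × 77 × 27 × 49 (mod 142)
Multiplying step by step:
  107 × 77 = 8239 ≡ 3 (mod 142)
  3 × 27 = 81 ≡ 81 (mod 142)
  81 × 49 = 3969 ≡ 135 (mod 142)
Result: 7^106 ≡ 135 (mod 142)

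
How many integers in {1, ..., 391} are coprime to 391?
352

Prime factorization: 391 = 17 × 23
Using the formula φ(n) = n × Π(1 - 1/p) for each prime factor p:
φ(391) = 391 × (1 - 1/17) × (1 - 1/23)
φ(391) = 352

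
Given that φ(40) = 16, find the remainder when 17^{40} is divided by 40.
By Euler: 17^{16} ≡ 1 (mod 40) since gcd(17, 40) = 1. 40 = 2×16 + 8. So 17^{40} ≡ 17^{8} ≡ 1 (mod 40)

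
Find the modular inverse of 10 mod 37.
10^(-1) ≡ 26 (mod 37). Verification: 10 × 26 = 260 ≡ 1 (mod 37)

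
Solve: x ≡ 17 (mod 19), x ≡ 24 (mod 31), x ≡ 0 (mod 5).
M = 19 × 31 × 5 = 2945. M₁ = 155, y₁ ≡ 13 (mod 19). M₂ = 95, y₂ ≡ 16 (mod 31). M₃ = 589, y₃ ≡ 4 (mod 5). x = 17×155×13 + 24×95×16 + 0×589×4 ≡ 55 (mod 2945)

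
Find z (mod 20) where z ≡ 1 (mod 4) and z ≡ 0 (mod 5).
M = 4 × 5 = 20. M₁ = 5, y₁ ≡ 1 (mod 4). M₂ = 4, y₂ ≡ 4 (mod 5). z = 1×5×1 + 0×4×4 ≡ 5 (mod 20)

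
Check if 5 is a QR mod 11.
By Euler's criterion: 5^{5} ≡ 1 (mod 11). Since this equals 1, 5 is a QR.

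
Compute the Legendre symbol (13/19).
(13/19) = 13^{9} mod 19 = -1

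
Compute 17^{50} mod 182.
107

Using successive squaring:
Binary expansion of 50: 110010
Powers of 17 mod 182 (each is the square of the previous):
  17^1 ≡ 17 (mod 182)
  17^2 ≡ 17² = 289 ≡ 107 (mod 182)
  17^4 ≡ 107² = 11449 ≡ 165 (mod 182)
  17^8 ≡ 165² = 27225 ≡ 107 (mod 182)
  17^16 ≡ 107² = 11449 ≡ 165 (mod 182)
  17^32 ≡ 165² = 27225 ≡ 107 (mod 182)
50 = 32 + 16 + 2, so 17^50 = 17^32 × 17^16 × 17^2 ≡ 107 × 165 × 107 (mod 182)
Multiplying step by step:
  107 × 165 = 17655 ≡ 1 (mod 182)
  1 × 107 = 107 ≡ 107 (mod 182)
Result: 17^50 ≡ 107 (mod 182)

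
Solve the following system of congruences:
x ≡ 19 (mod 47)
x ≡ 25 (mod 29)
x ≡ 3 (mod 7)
7304

Using the Chinese Remainder Theorem:
M = product of moduli = 9541
For equation 1: M_1 = 203, 203 ≡ 15 (mod 47), inverse of 203 mod 47 is 22 (check: 15 × 22 = 330 ≡ 1 (mod 47))
For equation 2: M_2 = 329, 329 ≡ 10 (mod 29), inverse of 329 mod 29 is 3 (check: 10 × 3 = 30 ≡ 1 (mod 29))
For equation 3: M_3 = 1363, 1363 ≡ 5 (mod 7), inverse of 1363 mod 7 is 3 (check: 5 × 3 = 15 ≡ 1 (mod 7))
Combine: x ≡ Σ r_i×M_i×(M_i⁻¹ mod m_i) = 19×203×22 + 25×329×3 + 3×1363×3 = 84854 + 24675 + 12267 = 121796
121796 mod 9541 = 7304
x ≡ 7304 (mod 9541)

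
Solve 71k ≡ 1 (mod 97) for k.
41

Using Extended Euclidean Algorithm:
gcd(71, 97) = 1
Bezout coefficients: 71 × 41 + 97 × -30 = 1
So 71 × 41 ≡ 1 (mod 97)
The inverse is 41 mod 97 = 41
Verification: 71 × 41 = 2911 = 30 × 97 + 1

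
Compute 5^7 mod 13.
7 = 4 + 2 + 1 (binary 111). Repeated squaring mod 13: 5^1 ≡ 5; 5^2 ≡ 5² = 25 ≡ 12; 5^4 ≡ 12² = 144 ≡ 1. Multiply: 5^7 = 5^4 × 5^2 × 5^1 ≡ 1 × 12 × 5 (mod 13): 1 × 12 = 12 ≡ 12; 12 × 5 = 60 ≡ 8. So 5^7 ≡ 8 (mod 13).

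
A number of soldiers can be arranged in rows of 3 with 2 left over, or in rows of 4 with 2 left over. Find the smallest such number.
M = 3 × 4 = 12. M₁ = 4, y₁ ≡ 1 (mod 3). M₂ = 3, y₂ ≡ 3 (mod 4). m = 2×4×1 + 2×3×3 ≡ 2 (mod 12). The smallest positive such number is 2.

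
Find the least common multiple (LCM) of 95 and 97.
9215

First find GCD(95, 97) using the Euclidean algorithm:
95 = 0 × 97 + 95
97 = 1 × 95 + 2
95 = 47 × 2 + 1
2 = 2 × 1 + 0
GCD(95, 97) = 1

LCM formula: LCM(a, b) = (a × b) / GCD(a, b)
LCM(95, 97) = (95 × 97) / 1
LCM(95, 97) = 9215 / 1
LCM(95, 97) = 9215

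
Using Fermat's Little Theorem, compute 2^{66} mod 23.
1

By Fermat's Little Theorem, a^(p-1) ≡ 1 (mod p) for prime p and gcd(a, p) = 1
Here p = 23, so 2^22 ≡ 1 (mod 23)
We can reduce the exponent: 66 mod 22 = 0
So 2^66 ≡ 2^0 (mod 23)
Computing: 2^0 mod 23 = 1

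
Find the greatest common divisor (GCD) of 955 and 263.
1

Using the Euclidean algorithm:
955 = 3 × 263 + 166
263 = 1 × 166 + 97
166 = 1 × 97 + 69
97 = 1 × 69 + 28
69 = 2 × 28 + 13
28 = 2 × 13 + 2
13 = 6 × 2 + 1
2 = 2 × 1 + 0

GCD(955, 263) = 1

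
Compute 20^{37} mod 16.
0

Using successive squaring:
Binary expansion of 37: 100101
Powers of 20 mod 16 (each is the square of the previous):
  20^1 ≡ 4 (mod 16)
  20^2 ≡ 4² = 16 ≡ 0 (mod 16)
  20^4 ≡ 0² = 0 ≡ 0 (mod 16)
  20^8 ≡ 0² = 0 ≡ 0 (mod 16)
  20^16 ≡ 0² = 0 ≡ 0 (mod 16)
  20^32 ≡ 0² = 0 ≡ 0 (mod 16)
37 = 32 + 4 + 1, so 20^37 = 20^32 × 20^4 × 20^1 ≡ 0 × 0 × 4 (mod 16)
Multiplying step by step:
  0 × 0 = 0 ≡ 0 (mod 16)
  0 × 4 = 0 ≡ 0 (mod 16)
Result: 20^37 ≡ 0 (mod 16)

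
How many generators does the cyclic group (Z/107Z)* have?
52

The number of primitive roots modulo p is φ(p-1) = φ(106)
φ(106) = 52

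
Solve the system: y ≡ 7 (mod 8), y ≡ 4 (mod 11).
M = 8 × 11 = 88. M₁ = 11, y₁ ≡ 3 (mod 8). M₂ = 8, y₂ ≡ 7 (mod 11). y = 7×11×3 + 4×8×7 ≡ 15 (mod 88)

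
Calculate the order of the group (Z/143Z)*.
120

Prime factorization: 143 = 11 × 13
Using the formula φ(n) = n × Π(1 - 1/p) for each prime factor p:
φ(143) = 143 × (1 - 1/11) × (1 - 1/13)
φ(143) = 120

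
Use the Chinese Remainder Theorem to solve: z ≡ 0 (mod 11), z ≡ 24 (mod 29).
M = 11 × 29 = 319. M₁ = 29, y₁ ≡ 8 (mod 11). M₂ = 11, y₂ ≡ 8 (mod 29). z = 0×29×8 + 24×11×8 ≡ 198 (mod 319)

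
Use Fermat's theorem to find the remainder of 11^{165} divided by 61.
11

By Fermat's Little Theorem, a^(p-1) ≡ 1 (mod p) for prime p and gcd(a, p) = 1
Here p = 61, so 11^60 ≡ 1 (mod 61)
We can reduce the exponent: 165 mod 60 = 45
So 11^165 ≡ 11^45 (mod 61)
Computing: 11^45 mod 61 = 11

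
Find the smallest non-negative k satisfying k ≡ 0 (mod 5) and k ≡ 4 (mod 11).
M = 5 × 11 = 55. M₁ = 11, y₁ ≡ 1 (mod 5). M₂ = 5, y₂ ≡ 9 (mod 11). k = 0×11×1 + 4×5×9 ≡ 15 (mod 55)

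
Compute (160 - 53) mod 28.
23

(160 - 53) = 107
107 mod 28 = 23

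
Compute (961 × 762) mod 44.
34

(961 × 762) = 732282
732282 mod 44 = 34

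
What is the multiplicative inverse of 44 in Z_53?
47

Using Extended Euclidean Algorithm:
gcd(44, 53) = 1
Bezout coefficients: 44 × -6 + 53 × 5 = 1
So 44 × -6 ≡ 1 (mod 53)
The inverse is -6 mod 53 = 47
Verification: 44 × 47 = 2068 = 39 × 53 + 1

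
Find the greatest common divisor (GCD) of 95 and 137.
1

Using the Euclidean algorithm:
95 = 0 × 137 + 95
137 = 1 × 95 + 42
95 = 2 × 42 + 11
42 = 3 × 11 + 9
11 = 1 × 9 + 2
9 = 4 × 2 + 1
2 = 2 × 1 + 0

GCD(95, 137) = 1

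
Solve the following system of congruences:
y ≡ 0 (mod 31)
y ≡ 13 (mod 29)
651

Using the Chinese Remainder Theorem:
M = product of moduli = 899
For equation 1: M_1 = 29, 29 ≡ 29 (mod 31), inverse of 29 mod 31 is 15 (check: 29 × 15 = 435 ≡ 1 (mod 31))
For equation 2: M_2 = 31, 31 ≡ 2 (mod 29), inverse of 31 mod 29 is 15 (check: 2 × 15 = 30 ≡ 1 (mod 29))
Combine: y ≡ Σ r_i×M_i×(M_i⁻¹ mod m_i) = 0×29×15 + 13×31×15 = 0 + 6045 = 6045
6045 mod 899 = 651
y ≡ 651 (mod 899)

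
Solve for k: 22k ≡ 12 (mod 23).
11

Since gcd(22, 23) = 1 divides 12, a solution exists.
Multiply both sides by the inverse of 22 mod 23:
  22^(-1) mod 23 = 22
  x ≡ 22 × 12 ≡ 264 ≡ 11 (mod 23)
Verification: 22 × 11 = 242 = 10 × 23 + 12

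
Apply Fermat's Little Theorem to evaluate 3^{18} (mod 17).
9

By Fermat's Little Theorem, a^(p-1) ≡ 1 (mod p) for prime p and gcd(a, p) = 1
Here p = 17, so 3^16 ≡ 1 (mod 17)
We can reduce the exponent: 18 mod 16 = 2
So 3^18 ≡ 3^2 (mod 17)
Computing: 3^2 mod 17 = 9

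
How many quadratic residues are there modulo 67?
For prime 67, there are (p-1)/2 = (67-1)/2 = 33 quadratic residues (excluding 0).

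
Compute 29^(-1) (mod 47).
29^(-1) ≡ 13 (mod 47). Verification: 29 × 13 = 377 ≡ 1 (mod 47)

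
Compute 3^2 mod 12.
2 = 2 (binary 10). Repeated squaring mod 12: 3^1 ≡ 3; 3^2 ≡ 3² = 9 ≡ 9. So 3^2 ≡ 9 (mod 12).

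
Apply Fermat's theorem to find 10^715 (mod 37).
By Fermat: 10^{36} ≡ 1 (mod 37). 715 ≡ 31 (mod 36). So 10^{715} ≡ 10^{31} ≡ 10 (mod 37)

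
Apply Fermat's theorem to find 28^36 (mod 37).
By Fermat's Little Theorem, 28^{36} ≡ 1 (mod 37) since 37 is prime and gcd(28, 37) = 1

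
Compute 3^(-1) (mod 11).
4

Using Extended Euclidean Algorithm:
gcd(3, 11) = 1
Bezout coefficients: 3 × 4 + 11 × -1 = 1
So 3 × 4 ≡ 1 (mod 11)
The inverse is 4 mod 11 = 4
Verification: 3 × 4 = 12 = 1 × 11 + 1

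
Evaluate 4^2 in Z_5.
2 = 2 (binary 10). Repeated squaring mod 5: 4^1 ≡ 4; 4^2 ≡ 4² = 16 ≡ 1. So 4^2 ≡ 1 (mod 5).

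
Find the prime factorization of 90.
2 × 3^2 × 5

Divide by primes starting from smallest:
90 ÷ 2 = 45
45 ÷ 3 = 15
15 ÷ 3 = 5
5 ÷ 5 = 1

90 = 2 × 3^2 × 5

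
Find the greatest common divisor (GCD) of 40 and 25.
5

Using the Euclidean algorithm:
40 = 1 × 25 + 15
25 = 1 × 15 + 10
15 = 1 × 10 + 5
10 = 2 × 5 + 0

GCD(40, 25) = 5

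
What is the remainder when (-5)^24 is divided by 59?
Using repeated squaring. (-5) ≡ 54 (mod 59). 24 = 16 + 8 (binary 11000). Repeated squaring mod 59: 54^1 ≡ 54; 54^2 ≡ 54² = 2916 ≡ 25; 54^4 ≡ 25² = 625 ≡ 35; 54^8 ≡ 35² = 1225 ≡ 45; 54^16 ≡ 45² = 2025 ≡ 19. Multiply: (-5)^24 ≡ 54^16 × 54^8 ≡ 19 × 45 (mod 59): 19 × 45 = 855 ≡ 29. So (-5)^24 ≡ 29 (mod 59).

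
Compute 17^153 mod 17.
Using repeated squaring. 17 ≡ 0 (mod 17). 153 = 128 + 16 + 8 + 1 (binary 10011001). Repeated squaring mod 17: 0^1 ≡ 0; 0^2 ≡ 0² = 0 ≡ 0; 0^4 ≡ 0² = 0 ≡ 0; 0^8 ≡ 0² = 0 ≡ 0; 0^16 ≡ 0² = 0 ≡ 0; 0^32 ≡ 0² = 0 ≡ 0; 0^64 ≡ 0² = 0 ≡ 0; 0^128 ≡ 0² = 0 ≡ 0. Multiply: 17^153 ≡ 0^128 × 0^16 × 0^8 × 0^1 ≡ 0 × 0 × 0 × 0 (mod 17): 0 × 0 = 0 ≡ 0; 0 × 0 = 0 ≡ 0; 0 × 0 = 0 ≡ 0. So 17^153 ≡ 0 (mod 17).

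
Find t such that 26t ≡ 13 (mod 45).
23

Since gcd(26, 45) = 1 divides 13, a solution exists.
Multiply both sides by the inverse of 26 mod 45:
  26^(-1) mod 45 = 26
  x ≡ 26 × 13 ≡ 338 ≡ 23 (mod 45)
Verification: 26 × 23 = 598 = 13 × 45 + 13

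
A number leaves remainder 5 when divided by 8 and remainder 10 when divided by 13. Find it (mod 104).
M = 8 × 13 = 104. M₁ = 13, y₁ ≡ 5 (mod 8). M₂ = 8, y₂ ≡ 5 (mod 13). y = 5×13×5 + 10×8×5 ≡ 101 (mod 104)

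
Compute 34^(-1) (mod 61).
34^(-1) ≡ 9 (mod 61). Verification: 34 × 9 = 306 ≡ 1 (mod 61)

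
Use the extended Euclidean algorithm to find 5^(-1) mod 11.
Extended GCD: 5(-2) + 11(1) = 1. So 5^(-1) ≡ 9 ≡ 9 (mod 11). Verify: 5 × 9 = 45 ≡ 1 (mod 11)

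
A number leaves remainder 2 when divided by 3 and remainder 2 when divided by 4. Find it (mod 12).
M = 3 × 4 = 12. M₁ = 4, y₁ ≡ 1 (mod 3). M₂ = 3, y₂ ≡ 3 (mod 4). x = 2×4×1 + 2×3×3 ≡ 2 (mod 12)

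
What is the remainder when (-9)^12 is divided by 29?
Using repeated squaring. (-9) ≡ 20 (mod 29). 12 = 8 + 4 (binary 1100). Repeated squaring mod 29: 20^1 ≡ 20; 20^2 ≡ 20² = 400 ≡ 23; 20^4 ≡ 23² = 529 ≡ 7; 20^8 ≡ 7² = 49 ≡ 20. Multiply: (-9)^12 ≡ 20^8 × 20^4 ≡ 20 × 7 (mod 29): 20 × 7 = 140 ≡ 24. So (-9)^12 ≡ 24 (mod 29).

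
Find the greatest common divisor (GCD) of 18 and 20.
2

Using the Euclidean algorithm:
18 = 0 × 20 + 18
20 = 1 × 18 + 2
18 = 9 × 2 + 0

GCD(18, 20) = 2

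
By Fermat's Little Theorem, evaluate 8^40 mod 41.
By Fermat's Little Theorem, 8^{40} ≡ 1 (mod 41) since 41 is prime and gcd(8, 41) = 1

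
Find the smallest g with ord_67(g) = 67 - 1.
p - 1 = 66 has prime divisors 2, 3, 11. h is a primitive root mod 67 iff h^(66/q) ≢ 1 (mod 67) for each such q.
h = 2: 2^33 ≡ 66, 2^22 ≡ 37, 2^6 ≡ 64 (mod 67); none is 1, so 2 has order 66 and is a primitive root.
The smallest primitive root mod 67 is g = 2.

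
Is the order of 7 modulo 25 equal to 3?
No, the actual order is 4, not 3.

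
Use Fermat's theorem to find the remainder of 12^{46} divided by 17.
15

By Fermat's Little Theorem, a^(p-1) ≡ 1 (mod p) for prime p and gcd(a, p) = 1
Here p = 17, so 12^16 ≡ 1 (mod 17)
We can reduce the exponent: 46 mod 16 = 14
So 12^46 ≡ 12^14 (mod 17)
Computing: 12^14 mod 17 = 15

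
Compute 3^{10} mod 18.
9

Using successive squaring:
Binary expansion of 10: 1010
Powers of 3 mod 18 (each is the square of the previous):
  3^1 ≡ 3 (mod 18)
  3^2 ≡ 3² = 9 ≡ 9 (mod 18)
  3^4 ≡ 9² = 81 ≡ 9 (mod 18)
  3^8 ≡ 9² = 81 ≡ 9 (mod 18)
10 = 8 + 2, so 3^10 = 3^8 × 3^2 ≡ 9 × 9 (mod 18)
Multiplying step by step:
  9 × 9 = 81 ≡ 9 (mod 18)
Result: 3^10 ≡ 9 (mod 18)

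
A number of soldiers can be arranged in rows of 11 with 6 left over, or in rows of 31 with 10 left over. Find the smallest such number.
M = 11 × 31 = 341. M₁ = 31, y₁ ≡ 5 (mod 11). M₂ = 11, y₂ ≡ 17 (mod 31). r = 6×31×5 + 10×11×17 ≡ 72 (mod 341). The smallest positive such number is 72.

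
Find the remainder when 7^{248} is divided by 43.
By Fermat: 7^{42} ≡ 1 (mod 43). 248 = 5×42 + 38. So 7^{248} ≡ 7^{38} ≡ 6 (mod 43)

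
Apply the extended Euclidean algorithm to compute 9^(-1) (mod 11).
Extended GCD: 9(5) + 11(-4) = 1. So 9^(-1) ≡ 5 ≡ 5 (mod 11). Verify: 9 × 5 = 45 ≡ 1 (mod 11)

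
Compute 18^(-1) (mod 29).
18^(-1) ≡ 21 (mod 29). Verification: 18 × 21 = 378 ≡ 1 (mod 29)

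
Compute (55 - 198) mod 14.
11

(55 - 198) = -143
-143 mod 14 = 11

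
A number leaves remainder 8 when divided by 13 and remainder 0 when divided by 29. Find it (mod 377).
M = 13 × 29 = 377. M₁ = 29, y₁ ≡ 9 (mod 13). M₂ = 13, y₂ ≡ 9 (mod 29). r = 8×29×9 + 0×13×9 ≡ 203 (mod 377)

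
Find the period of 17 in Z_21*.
Powers of 17 mod 21: 17^1≡17, 17^2≡16, 17^3≡20, 17^4≡4, 17^5≡5, 17^6≡1. Order = 6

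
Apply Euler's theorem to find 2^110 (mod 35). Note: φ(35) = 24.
By Euler: 2^{24} ≡ 1 (mod 35) since gcd(2, 35) = 1. 110 = 4×24 + 14. So 2^{110} ≡ 2^{14} ≡ 4 (mod 35)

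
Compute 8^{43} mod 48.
32

Using successive squaring:
Binary expansion of 43: 101011
Powers of 8 mod 48 (each is the square of the previous):
  8^1 ≡ 8 (mod 48)
  8^2 ≡ 8² = 64 ≡ 16 (mod 48)
  8^4 ≡ 16² = 256 ≡ 16 (mod 48)
  8^8 ≡ 16² = 256 ≡ 16 (mod 48)
  8^16 ≡ 16² = 256 ≡ 16 (mod 48)
  8^32 ≡ 16² = 256 ≡ 16 (mod 48)
43 = 32 + 8 + 2 + 1, so 8^43 = 8^32 × 8^8 × 8^2 × 8^1 ≡ 16 × 16 × 16 × 8 (mod 48)
Multiplying step by step:
  16 × 16 = 256 ≡ 16 (mod 48)
  16 × 16 = 256 ≡ 16 (mod 48)
  16 × 8 = 128 ≡ 32 (mod 48)
Result: 8^43 ≡ 32 (mod 48)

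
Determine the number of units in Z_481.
432

Prime factorization: 481 = 13 × 37
Using the formula φ(n) = n × Π(1 - 1/p) for each prime factor p:
φ(481) = 481 × (1 - 1/13) × (1 - 1/37)
φ(481) = 432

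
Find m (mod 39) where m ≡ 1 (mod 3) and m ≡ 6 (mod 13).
M = 3 × 13 = 39. M₁ = 13, y₁ ≡ 1 (mod 3). M₂ = 3, y₂ ≡ 9 (mod 13). m = 1×13×1 + 6×3×9 ≡ 19 (mod 39)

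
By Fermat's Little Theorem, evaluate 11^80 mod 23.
By Fermat: 11^{22} ≡ 1 (mod 23). 80 = 3×22 + 14. So 11^{80} ≡ 11^{14} ≡ 3 (mod 23)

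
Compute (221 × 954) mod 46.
16

(221 × 954) = 210834
210834 mod 46 = 16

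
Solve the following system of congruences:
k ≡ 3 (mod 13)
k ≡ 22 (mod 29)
341

Using the Chinese Remainder Theorem:
M = product of moduli = 377
For equation 1: M_1 = 29, 29 ≡ 3 (mod 13), inverse of 29 mod 13 is 9 (check: 3 × 9 = 27 ≡ 1 (mod 13))
For equation 2: M_2 = 13, 13 ≡ 13 (mod 29), inverse of 13 mod 29 is 9 (check: 13 × 9 = 117 ≡ 1 (mod 29))
Combine: k ≡ Σ r_i×M_i×(M_i⁻¹ mod m_i) = 3×29×9 + 22×13×9 = 783 + 2574 = 3357
3357 mod 377 = 341
k ≡ 341 (mod 377)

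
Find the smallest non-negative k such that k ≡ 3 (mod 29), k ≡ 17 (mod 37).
757

Using the Chinese Remainder Theorem:
M = product of moduli = 1073
For equation 1: M_1 = 37, 37 ≡ 8 (mod 29), inverse of 37 mod 29 is 11 (check: 8 × 11 = 88 ≡ 1 (mod 29))
For equation 2: M_2 = 29, 29 ≡ 29 (mod 37), inverse of 29 mod 37 is 23 (check: 29 × 23 = 667 ≡ 1 (mod 37))
Combine: k ≡ Σ r_i×M_i×(M_i⁻¹ mod m_i) = 3×37×11 + 17×29×23 = 1221 + 11339 = 12560
12560 mod 1073 = 757
k ≡ 757 (mod 1073)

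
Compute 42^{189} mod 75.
72

Using successive squaring:
Binary expansion of 189: 10111101
Powers of 42 mod 75 (each is the square of the previous):
  42^1 ≡ 42 (mod 75)
  42^2 ≡ 42² = 1764 ≡ 39 (mod 75)
  42^4 ≡ 39² = 1521 ≡ 21 (mod 75)
  42^8 ≡ 21² = 441 ≡ 66 (mod 75)
  42^16 ≡ 66² = 4356 ≡ 6 (mod 75)
  42^32 ≡ 6² = 36 ≡ 36 (mod 75)
  42^64 ≡ 36² = 1296 ≡ 21 (mod 75)
  42^128 ≡ 21² = 441 ≡ 66 (mod 75)
189 = 128 + 32 + 16 + 8 + 4 + 1, so 42^189 = 42^128 × 42^32 × 42^16 × 42^8 × 42^4 × 42^1 ≡ 66 × 36 × 6 × 66 × 21 × 42 (mod 75)
Multiplying step by step:
  66 × 36 = 2376 ≡ 51 (mod 75)
  51 × 6 = 306 ≡ 6 (mod 75)
  6 × 66 = 396 ≡ 21 (mod 75)
  21 × 21 = 441 ≡ 66 (mod 75)
  66 × 42 = 2772 ≡ 72 (mod 75)
Result: 42^189 ≡ 72 (mod 75)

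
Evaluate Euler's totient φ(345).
176

Prime factorization: 345 = 3 × 5 × 23
Using the formula φ(n) = n × Π(1 - 1/p) for each prime factor p:
φ(345) = 345 × (1 - 1/3) × (1 - 1/5) × (1 - 1/23)
φ(345) = 176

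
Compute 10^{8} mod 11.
1

Using successive squaring:
Binary expansion of 8: 1000
Powers of 10 mod 11 (each is the square of the previous):
  10^1 ≡ 10 (mod 11)
  10^2 ≡ 10² = 100 ≡ 1 (mod 11)
  10^4 ≡ 1² = 1 ≡ 1 (mod 11)
  10^8 ≡ 1² = 1 ≡ 1 (mod 11)
8 is a power of 2, so 10^8 is the last square: ≡ 1 (mod 11)
Result: 10^8 ≡ 1 (mod 11)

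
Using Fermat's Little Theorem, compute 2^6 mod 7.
By Fermat's Little Theorem, 2^{6} ≡ 1 (mod 7) since 7 is prime and gcd(2, 7) = 1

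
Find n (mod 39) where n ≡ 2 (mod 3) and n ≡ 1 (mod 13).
M = 3 × 13 = 39. M₁ = 13, y₁ ≡ 1 (mod 3). M₂ = 3, y₂ ≡ 9 (mod 13). n = 2×13×1 + 1×3×9 ≡ 14 (mod 39)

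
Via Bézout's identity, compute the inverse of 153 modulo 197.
Extended GCD: 153(94) + 197(-73) = 1. So 153^(-1) ≡ 94 ≡ 94 (mod 197). Verify: 153 × 94 = 14382 ≡ 1 (mod 197)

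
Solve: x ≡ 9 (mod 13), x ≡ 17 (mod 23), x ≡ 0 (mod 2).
M = 13 × 23 × 2 = 598. M₁ = 46, y₁ ≡ 2 (mod 13). M₂ = 26, y₂ ≡ 8 (mod 23). M₃ = 299, y₃ ≡ 1 (mod 2). x = 9×46×2 + 17×26×8 + 0×299×1 ≡ 178 (mod 598)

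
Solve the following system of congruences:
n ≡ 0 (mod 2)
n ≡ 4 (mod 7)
4

Using the Chinese Remainder Theorem:
M = product of moduli = 14
For equation 1: M_1 = 7, 7 ≡ 1 (mod 2), inverse of 7 mod 2 is 1 (check: 1 × 1 = 1 ≡ 1 (mod 2))
For equation 2: M_2 = 2, 2 ≡ 2 (mod 7), inverse of 2 mod 7 is 4 (check: 2 × 4 = 8 ≡ 1 (mod 7))
Combine: n ≡ Σ r_i×M_i×(M_i⁻¹ mod m_i) = 0×7×1 + 4×2×4 = 0 + 32 = 32
32 mod 14 = 4
n ≡ 4 (mod 14)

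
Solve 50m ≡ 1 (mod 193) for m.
50^(-1) ≡ 166 (mod 193). Verification: 50 × 166 = 8300 ≡ 1 (mod 193)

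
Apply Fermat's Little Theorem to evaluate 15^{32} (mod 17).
1

By Fermat's Little Theorem, a^(p-1) ≡ 1 (mod p) for prime p and gcd(a, p) = 1
Here p = 17, so 15^16 ≡ 1 (mod 17)
We can reduce the exponent: 32 mod 16 = 0
So 15^32 ≡ 15^0 (mod 17)
Computing: 15^0 mod 17 = 1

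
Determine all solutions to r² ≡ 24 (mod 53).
The square roots of 24 mod 53 are 36 and 17. Verify: 36² = 1296 ≡ 24 (mod 53)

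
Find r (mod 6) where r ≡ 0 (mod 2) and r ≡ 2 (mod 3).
M = 2 × 3 = 6. M₁ = 3, y₁ ≡ 1 (mod 2). M₂ = 2, y₂ ≡ 2 (mod 3). r = 0×3×1 + 2×2×2 ≡ 2 (mod 6)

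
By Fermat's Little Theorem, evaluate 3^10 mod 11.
By Fermat's Little Theorem, 3^{10} ≡ 1 (mod 11) since 11 is prime and gcd(3, 11) = 1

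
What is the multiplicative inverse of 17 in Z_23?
19

Using Extended Euclidean Algorithm:
gcd(17, 23) = 1
Bezout coefficients: 17 × -4 + 23 × 3 = 1
So 17 × -4 ≡ 1 (mod 23)
The inverse is -4 mod 23 = 19
Verification: 17 × 19 = 323 = 14 × 23 + 1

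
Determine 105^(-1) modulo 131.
105^(-1) ≡ 5 (mod 131). Verification: 105 × 5 = 525 ≡ 1 (mod 131)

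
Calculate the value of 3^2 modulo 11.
2 = 2 (binary 10). Repeated squaring mod 11: 3^1 ≡ 3; 3^2 ≡ 3² = 9 ≡ 9. So 3^2 ≡ 9 (mod 11).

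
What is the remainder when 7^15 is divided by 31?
Using repeated squaring. 15 = 8 + 4 + 2 + 1 (binary 1111). Repeated squaring mod 31: 7^1 ≡ 7; 7^2 ≡ 7² = 49 ≡ 18; 7^4 ≡ 18² = 324 ≡ 14; 7^8 ≡ 14² = 196 ≡ 10. Multiply: 7^15 = 7^8 × 7^4 × 7^2 × 7^1 ≡ 10 × 14 × 18 × 7 (mod 31): 10 × 14 = 140 ≡ 16; 16 × 18 = 288 ≡ 9; 9 × 7 = 63 ≡ 1. So 7^15 ≡ 1 (mod 31).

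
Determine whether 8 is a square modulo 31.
By Euler's criterion: 8^{15} ≡ 1 (mod 31). Since this equals 1, 8 is a QR.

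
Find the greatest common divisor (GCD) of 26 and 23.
1

Using the Euclidean algorithm:
26 = 1 × 23 + 3
23 = 7 × 3 + 2
3 = 1 × 2 + 1
2 = 2 × 1 + 0

GCD(26, 23) = 1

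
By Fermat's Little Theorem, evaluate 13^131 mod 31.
By Fermat: 13^{30} ≡ 1 (mod 31). 131 = 4×30 + 11. So 13^{131} ≡ 13^{11} ≡ 3 (mod 31)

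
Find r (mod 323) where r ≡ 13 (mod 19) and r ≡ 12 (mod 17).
M = 19 × 17 = 323. M₁ = 17, y₁ ≡ 9 (mod 19). M₂ = 19, y₂ ≡ 9 (mod 17). r = 13×17×9 + 12×19×9 ≡ 165 (mod 323)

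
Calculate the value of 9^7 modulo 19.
7 = 4 + 2 + 1 (binary 111). Repeated squaring mod 19: 9^1 ≡ 9; 9^2 ≡ 9² = 81 ≡ 5; 9^4 ≡ 5² = 25 ≡ 6. Multiply: 9^7 = 9^4 × 9^2 × 9^1 ≡ 6 × 5 × 9 (mod 19): 6 × 5 = 30 ≡ 11; 11 × 9 = 99 ≡ 4. So 9^7 ≡ 4 (mod 19).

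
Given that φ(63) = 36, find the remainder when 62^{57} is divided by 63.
By Euler: 62^{36} ≡ 1 (mod 63) since gcd(62, 63) = 1. 57 = 1×36 + 21. So 62^{57} ≡ 62^{21} ≡ 62 (mod 63)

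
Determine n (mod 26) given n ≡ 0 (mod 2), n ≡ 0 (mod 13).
0

Using the Chinese Remainder Theorem:
M = product of moduli = 26
For equation 1: M_1 = 13, 13 ≡ 1 (mod 2), inverse of 13 mod 2 is 1 (check: 1 × 1 = 1 ≡ 1 (mod 2))
For equation 2: M_2 = 2, 2 ≡ 2 (mod 13), inverse of 2 mod 13 is 7 (check: 2 × 7 = 14 ≡ 1 (mod 13))
Combine: n ≡ Σ r_i×M_i×(M_i⁻¹ mod m_i) = 0×13×1 + 0×2×7 = 0 + 0 = 0
0 mod 26 = 0
n ≡ 0 (mod 26)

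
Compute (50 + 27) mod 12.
5

(50 + 27) = 77
77 mod 12 = 5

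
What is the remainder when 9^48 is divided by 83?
Using repeated squaring. 48 = 32 + 16 (binary 110000). Repeated squaring mod 83: 9^1 ≡ 9; 9^2 ≡ 9² = 81 ≡ 81; 9^4 ≡ 81² = 6561 ≡ 4; 9^8 ≡ 4² = 16 ≡ 16; 9^16 ≡ 16² = 256 ≡ 7; 9^32 ≡ 7² = 49 ≡ 49. Multiply: 9^48 = 9^32 × 9^16 ≡ 49 × 7 (mod 83): 49 × 7 = 343 ≡ 11. So 9^48 ≡ 11 (mod 83).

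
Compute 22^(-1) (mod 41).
22^(-1) ≡ 28 (mod 41). Verification: 22 × 28 = 616 ≡ 1 (mod 41)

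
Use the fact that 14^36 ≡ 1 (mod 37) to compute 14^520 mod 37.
By Fermat: 14^{36} ≡ 1 (mod 37). 520 ≡ 16 (mod 36). So 14^{520} ≡ 14^{16} ≡ 10 (mod 37)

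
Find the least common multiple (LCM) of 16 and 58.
464

First find GCD(16, 58) using the Euclidean algorithm:
16 = 0 × 58 + 16
58 = 3 × 16 + 10
16 = 1 × 10 + 6
10 = 1 × 6 + 4
6 = 1 × 4 + 2
4 = 2 × 2 + 0
GCD(16, 58) = 2

LCM formula: LCM(a, b) = (a × b) / GCD(a, b)
LCM(16, 58) = (16 × 58) / 2
LCM(16, 58) = 928 / 2
LCM(16, 58) = 464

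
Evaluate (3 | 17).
(3/17) = 3^{8} mod 17 = -1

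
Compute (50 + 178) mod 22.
8

(50 + 178) = 228
228 mod 22 = 8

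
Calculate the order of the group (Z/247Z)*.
216

Prime factorization: 247 = 13 × 19
Using the formula φ(n) = n × Π(1 - 1/p) for each prime factor p:
φ(247) = 247 × (1 - 1/13) × (1 - 1/19)
φ(247) = 216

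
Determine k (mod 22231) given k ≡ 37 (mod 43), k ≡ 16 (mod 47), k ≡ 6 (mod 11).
2789

Using the Chinese Remainder Theorem:
M = product of moduli = 22231
For equation 1: M_1 = 517, 517 ≡ 1 (mod 43), inverse of 517 mod 43 is 1 (check: 1 × 1 = 1 ≡ 1 (mod 43))
For equation 2: M_2 = 473, 473 ≡ 3 (mod 47), inverse of 473 mod 47 is 16 (check: 3 × 16 = 48 ≡ 1 (mod 47))
For equation 3: M_3 = 2021, 2021 ≡ 8 (mod 11), inverse of 2021 mod 11 is 7 (check: 8 × 7 = 56 ≡ 1 (mod 11))
Combine: k ≡ Σ r_i×M_i×(M_i⁻¹ mod m_i) = 37×517×1 + 16×473×16 + 6×2021×7 = 19129 + 121088 + 84882 = 225099
225099 mod 22231 = 2789
k ≡ 2789 (mod 22231)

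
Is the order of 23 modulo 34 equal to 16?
Yes, ord_34(23) = 16.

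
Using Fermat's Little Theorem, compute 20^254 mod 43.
By Fermat: 20^{42} ≡ 1 (mod 43). 254 = 6×42 + 2. So 20^{254} ≡ 20^{2} ≡ 13 (mod 43)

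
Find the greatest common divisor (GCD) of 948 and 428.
4

Using the Euclidean algorithm:
948 = 2 × 428 + 92
428 = 4 × 92 + 60
92 = 1 × 60 + 32
60 = 1 × 32 + 28
32 = 1 × 28 + 4
28 = 7 × 4 + 0

GCD(948, 428) = 4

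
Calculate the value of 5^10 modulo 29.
10 = 8 + 2 (binary 1010). Repeated squaring mod 29: 5^1 ≡ 5; 5^2 ≡ 5² = 25 ≡ 25; 5^4 ≡ 25² = 625 ≡ 16; 5^8 ≡ 16² = 256 ≡ 24. Multiply: 5^10 = 5^8 × 5^2 ≡ 24 × 25 (mod 29): 24 × 25 = 600 ≡ 20. So 5^10 ≡ 20 (mod 29).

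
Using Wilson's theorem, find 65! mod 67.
(66)! = (65)! × (66) ≡ -1 (mod 67). So (65)! ≡ -1 × (66)^(-1) ≡ (-1)×(-1) = 1 (mod 67)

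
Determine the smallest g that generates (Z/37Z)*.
2

A primitive root g modulo p has order p-1 = 36
Prime divisors of 36: [2, 3]
g is a primitive root iff g^(36/q) ≢ 1 (mod 37) for each prime divisor q
Testing small values:
  g = 2: 2^18 ≡ 36, 2^12 ≡ 26 (mod 37) → none is 1, primitive root!
The smallest primitive root is 2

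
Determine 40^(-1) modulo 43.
40^(-1) ≡ 14 (mod 43). Verification: 40 × 14 = 560 ≡ 1 (mod 43)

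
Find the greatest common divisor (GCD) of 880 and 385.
55

Using the Euclidean algorithm:
880 = 2 × 385 + 110
385 = 3 × 110 + 55
110 = 2 × 55 + 0

GCD(880, 385) = 55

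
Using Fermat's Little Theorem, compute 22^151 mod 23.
By Fermat: 22^{22} ≡ 1 (mod 23). 151 = 6×22 + 19. So 22^{151} ≡ 22^{19} ≡ 22 (mod 23)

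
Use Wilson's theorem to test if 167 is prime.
(166)! mod 167 = 166. Since 166 ≡ -1 (mod 167), 167 is prime.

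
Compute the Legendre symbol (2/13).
(2/13) = 2^{6} mod 13 = -1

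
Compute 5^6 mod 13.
6 = 4 + 2 (binary 110). Repeated squaring mod 13: 5^1 ≡ 5; 5^2 ≡ 5² = 25 ≡ 12; 5^4 ≡ 12² = 144 ≡ 1. Multiply: 5^6 = 5^4 × 5^2 ≡ 1 × 12 (mod 13): 1 × 12 = 12 ≡ 12. So 5^6 ≡ 12 (mod 13).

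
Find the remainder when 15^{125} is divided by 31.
By Fermat: 15^{30} ≡ 1 (mod 31). 125 = 4×30 + 5. So 15^{125} ≡ 15^{5} ≡ 30 (mod 31)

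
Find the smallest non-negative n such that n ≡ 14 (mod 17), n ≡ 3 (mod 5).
48

Using the Chinese Remainder Theorem:
M = product of moduli = 85
For equation 1: M_1 = 5, 5 ≡ 5 (mod 17), inverse of 5 mod 17 is 7 (check: 5 × 7 = 35 ≡ 1 (mod 17))
For equation 2: M_2 = 17, 17 ≡ 2 (mod 5), inverse of 17 mod 5 is 3 (check: 2 × 3 = 6 ≡ 1 (mod 5))
Combine: n ≡ Σ r_i×M_i×(M_i⁻¹ mod m_i) = 14×5×7 + 3×17×3 = 490 + 153 = 643
643 mod 85 = 48
n ≡ 48 (mod 85)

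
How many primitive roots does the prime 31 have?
Number of primitive roots mod 31 = φ(30) = 8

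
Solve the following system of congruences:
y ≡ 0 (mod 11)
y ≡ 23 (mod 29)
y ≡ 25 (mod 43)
3938

Using the Chinese Remainder Theorem:
M = product of moduli = 13717
For equation 1: M_1 = 1247, 1247 ≡ 4 (mod 11), inverse of 1247 mod 11 is 3 (check: 4 × 3 = 12 ≡ 1 (mod 11))
For equation 2: M_2 = 473, 473 ≡ 9 (mod 29), inverse of 473 mod 29 is 13 (check: 9 × 13 = 117 ≡ 1 (mod 29))
For equation 3: M_3 = 319, 319 ≡ 18 (mod 43), inverse of 319 mod 43 is 12 (check: 18 × 12 = 216 ≡ 1 (mod 43))
Combine: y ≡ Σ r_i×M_i×(M_i⁻¹ mod m_i) = 0×1247×3 + 23×473×13 + 25×319×12 = 0 + 141427 + 95700 = 237127
237127 mod 13717 = 3938
y ≡ 3938 (mod 13717)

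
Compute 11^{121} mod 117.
11

Using successive squaring:
Binary expansion of 121: 1111001
Powers of 11 mod 117 (each is the square of the previous):
  11^1 ≡ 11 (mod 117)
  11^2 ≡ 11² = 121 ≡ 4 (mod 117)
  11^4 ≡ 4² = 16 ≡ 16 (mod 117)
  11^8 ≡ 16² = 256 ≡ 22 (mod 117)
  11^16 ≡ 22² = 484 ≡ 16 (mod 117)
  11^32 ≡ 16² = 256 ≡ 22 (mod 117)
  11^64 ≡ 22² = 484 ≡ 16 (mod 117)
121 = 64 + 32 + 16 + 8 + 1, so 11^121 = 11^64 × 11^32 × 11^16 × 11^8 × 11^1 ≡ 16 × 22 × 16 × 22 × 11 (mod 117)
Multiplying step by step:
  16 × 22 = 352 ≡ 1 (mod 117)
  1 × 16 = 16 ≡ 16 (mod 117)
  16 × 22 = 352 ≡ 1 (mod 117)
  1 × 11 = 11 ≡ 11 (mod 117)
Result: 11^121 ≡ 11 (mod 117)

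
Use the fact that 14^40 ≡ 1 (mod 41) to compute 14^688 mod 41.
By Fermat: 14^{40} ≡ 1 (mod 41). 688 ≡ 8 (mod 40). So 14^{688} ≡ 14^{8} ≡ 1 (mod 41)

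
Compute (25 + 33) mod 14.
2

(25 + 33) = 58
58 mod 14 = 2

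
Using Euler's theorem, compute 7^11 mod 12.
By Euler: 7^{4} ≡ 1 (mod 12) since gcd(7, 12) = 1. 11 = 2×4 + 3. So 7^{11} ≡ 7^{3} ≡ 7 (mod 12)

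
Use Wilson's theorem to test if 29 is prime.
(28)! mod 29 = 28. Since 28 ≡ -1 (mod 29), 29 is prime.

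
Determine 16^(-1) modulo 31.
16^(-1) ≡ 2 (mod 31). Verification: 16 × 2 = 32 ≡ 1 (mod 31)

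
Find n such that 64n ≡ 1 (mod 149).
64^(-1) ≡ 7 (mod 149). Verification: 64 × 7 = 448 ≡ 1 (mod 149)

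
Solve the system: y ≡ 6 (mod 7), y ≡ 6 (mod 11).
M = 7 × 11 = 77. M₁ = 11, y₁ ≡ 2 (mod 7). M₂ = 7, y₂ ≡ 8 (mod 11). y = 6×11×2 + 6×7×8 ≡ 6 (mod 77)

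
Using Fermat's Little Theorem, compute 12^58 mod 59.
By Fermat's Little Theorem, 12^{58} ≡ 1 (mod 59) since 59 is prime and gcd(12, 59) = 1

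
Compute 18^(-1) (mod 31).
19

Using Extended Euclidean Algorithm:
gcd(18, 31) = 1
Bezout coefficients: 18 × -12 + 31 × 7 = 1
So 18 × -12 ≡ 1 (mod 31)
The inverse is -12 mod 31 = 19
Verification: 18 × 19 = 342 = 11 × 31 + 1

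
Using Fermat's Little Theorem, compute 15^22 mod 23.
By Fermat's Little Theorem, 15^{22} ≡ 1 (mod 23) since 23 is prime and gcd(15, 23) = 1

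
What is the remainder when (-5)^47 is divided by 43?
Using Fermat: (-5)^{42} ≡ 1 (mod 43). 47 ≡ 5 (mod 42). So (-5)^{47} ≡ (-5)^{5} ≡ 14 (mod 43)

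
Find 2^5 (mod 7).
5 = 4 + 1 (binary 101). Repeated squaring mod 7: 2^1 ≡ 2; 2^2 ≡ 2² = 4 ≡ 4; 2^4 ≡ 4² = 16 ≡ 2. Multiply: 2^5 = 2^4 × 2^1 ≡ 2 × 2 (mod 7): 2 × 2 = 4 ≡ 4. So 2^5 ≡ 4 (mod 7).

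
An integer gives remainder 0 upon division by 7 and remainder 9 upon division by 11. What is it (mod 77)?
M = 7 × 11 = 77. M₁ = 11, y₁ ≡ 2 (mod 7). M₂ = 7, y₂ ≡ 8 (mod 11). z = 0×11×2 + 9×7×8 ≡ 42 (mod 77). The smallest positive such number is 42.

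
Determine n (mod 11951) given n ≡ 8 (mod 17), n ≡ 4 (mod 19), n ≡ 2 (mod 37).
1334

Using the Chinese Remainder Theorem:
M = product of moduli = 11951
For equation 1: M_1 = 703, 703 ≡ 6 (mod 17), inverse of 703 mod 17 is 3 (check: 6 × 3 = 18 ≡ 1 (mod 17))
For equation 2: M_2 = 629, 629 ≡ 2 (mod 19), inverse of 629 mod 19 is 10 (check: 2 × 10 = 20 ≡ 1 (mod 19))
For equation 3: M_3 = 323, 323 ≡ 27 (mod 37), inverse of 323 mod 37 is 11 (check: 27 × 11 = 297 ≡ 1 (mod 37))
Combine: n ≡ Σ r_i×M_i×(M_i⁻¹ mod m_i) = 8×703×3 + 4×629×10 + 2×323×11 = 16872 + 25160 + 7106 = 49138
49138 mod 11951 = 1334
n ≡ 1334 (mod 11951)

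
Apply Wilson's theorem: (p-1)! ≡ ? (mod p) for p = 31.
By Wilson's theorem, (30)! ≡ -1 ≡ 30 (mod 31)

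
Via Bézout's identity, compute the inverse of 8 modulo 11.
Extended GCD: 8(-4) + 11(3) = 1. So 8^(-1) ≡ 7 ≡ 7 (mod 11). Verify: 8 × 7 = 56 ≡ 1 (mod 11)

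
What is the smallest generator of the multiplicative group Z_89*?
p - 1 = 88 has prime divisors 2, 11. h is a primitive root mod 89 iff h^(88/q) ≢ 1 (mod 89) for each such q.
h = 2: 2^44 ≡ 1, 2^8 ≡ 78 (mod 89); 2^44 ≡ 1, so not a primitive root.
h = 3: 3^44 ≡ 88, 3^8 ≡ 64 (mod 89); none is 1, so 3 has order 88 and is a primitive root.
The smallest primitive root mod 89 is g = 3.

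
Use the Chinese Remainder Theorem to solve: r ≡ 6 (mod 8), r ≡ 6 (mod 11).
M = 8 × 11 = 88. M₁ = 11, y₁ ≡ 3 (mod 8). M₂ = 8, y₂ ≡ 7 (mod 11). r = 6×11×3 + 6×8×7 ≡ 6 (mod 88)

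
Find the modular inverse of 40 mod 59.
40^(-1) ≡ 31 (mod 59). Verification: 40 × 31 = 1240 ≡ 1 (mod 59)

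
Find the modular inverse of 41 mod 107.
41^(-1) ≡ 47 (mod 107). Verification: 41 × 47 = 1927 ≡ 1 (mod 107)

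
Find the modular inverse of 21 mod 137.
21^(-1) ≡ 124 (mod 137). Verification: 21 × 124 = 2604 ≡ 1 (mod 137)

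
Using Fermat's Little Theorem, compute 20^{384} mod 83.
61

By Fermat's Little Theorem, a^(p-1) ≡ 1 (mod p) for prime p and gcd(a, p) = 1
Here p = 83, so 20^82 ≡ 1 (mod 83)
We can reduce the exponent: 384 mod 82 = 56
So 20^384 ≡ 20^56 (mod 83)
Computing: 20^56 mod 83 = 61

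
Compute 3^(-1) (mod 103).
3^(-1) ≡ 69 (mod 103). Verification: 3 × 69 = 207 ≡ 1 (mod 103)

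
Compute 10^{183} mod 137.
96

Using successive squaring:
Binary expansion of 183: 10110111
Powers of 10 mod 137 (each is the square of the previous):
  10^1 ≡ 10 (mod 137)
  10^2 ≡ 10² = 100 ≡ 100 (mod 137)
  10^4 ≡ 100² = 10000 ≡ 136 (mod 137)
  10^8 ≡ 136² = 18496 ≡ 1 (mod 137)
  10^16 ≡ 1² = 1 ≡ 1 (mod 137)
  10^32 ≡ 1² = 1 ≡ 1 (mod 137)
  10^64 ≡ 1² = 1 ≡ 1 (mod 137)
  10^128 ≡ 1² = 1 ≡ 1 (mod 137)
183 = 128 + 32 + 16 + 4 + 2 + 1, so 10^183 = 10^128 × 10^32 × 10^16 × 10^4 × 10^2 × 10^1 ≡ 1 × 1 × 1 × 136 × 100 × 10 (mod 137)
Multiplying step by step:
  1 × 1 = 1 ≡ 1 (mod 137)
  1 × 1 = 1 ≡ 1 (mod 137)
  1 × 136 = 136 ≡ 136 (mod 137)
  136 × 100 = 13600 ≡ 37 (mod 137)
  37 × 10 = 370 ≡ 96 (mod 137)
Result: 10^183 ≡ 96 (mod 137)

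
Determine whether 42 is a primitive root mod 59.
p - 1 = 58 has prime divisors 2, 29. Check 42^(58/q) mod 59 for each: 42^(58/2) = 42^29 ≡ 58, 42^(58/29) = 42^2 ≡ 53 (mod 59). None of these is 1, so 42 has order 58 = φ(59), so it is a primitive root mod 59.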